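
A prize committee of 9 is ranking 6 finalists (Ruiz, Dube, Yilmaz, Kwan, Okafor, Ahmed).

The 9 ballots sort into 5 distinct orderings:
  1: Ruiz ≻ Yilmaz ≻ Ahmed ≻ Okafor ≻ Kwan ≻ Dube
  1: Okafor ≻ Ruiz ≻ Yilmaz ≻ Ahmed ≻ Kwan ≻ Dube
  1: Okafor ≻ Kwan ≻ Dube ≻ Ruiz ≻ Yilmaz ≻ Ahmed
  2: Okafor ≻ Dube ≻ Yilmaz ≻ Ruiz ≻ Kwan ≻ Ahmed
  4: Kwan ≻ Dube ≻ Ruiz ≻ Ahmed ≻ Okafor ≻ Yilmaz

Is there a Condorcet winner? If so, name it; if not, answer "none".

none

Head-to-head results (9 jurors):
Ruiz vs Dube: Dube, 7–2.
Ruiz–Yilmaz: Ruiz 7–2.
Ruiz vs Kwan: Kwan, 5–4.
Ruiz vs Okafor: Ruiz, 5–4.
Ruiz vs Ahmed: Ruiz wins 9–0.
Dube vs Yilmaz: Dube, 7–2.
Dube vs Kwan: Kwan wins 7–2.
Dube vs Okafor: Okafor, 5–4.
Dube vs Ahmed: Dube wins 7–2.
Yilmaz–Kwan: Kwan 5–4.
Yilmaz vs Okafor: Okafor, 8–1.
Yilmaz–Ahmed: Yilmaz 5–4.
Kwan vs Okafor: Okafor, 5–4.
Kwan vs Ahmed: Kwan wins 7–2.
Okafor–Ahmed: Ahmed 5–4.
No nominee is unbeaten: Ruiz loses to Dube; Dube loses to Kwan; Yilmaz loses to Ruiz; Kwan loses to Okafor; Okafor loses to Ruiz; Ahmed loses to Ruiz. In particular Ruiz > Okafor > Dube > Ruiz is a majority cycle — no Condorcet winner exists.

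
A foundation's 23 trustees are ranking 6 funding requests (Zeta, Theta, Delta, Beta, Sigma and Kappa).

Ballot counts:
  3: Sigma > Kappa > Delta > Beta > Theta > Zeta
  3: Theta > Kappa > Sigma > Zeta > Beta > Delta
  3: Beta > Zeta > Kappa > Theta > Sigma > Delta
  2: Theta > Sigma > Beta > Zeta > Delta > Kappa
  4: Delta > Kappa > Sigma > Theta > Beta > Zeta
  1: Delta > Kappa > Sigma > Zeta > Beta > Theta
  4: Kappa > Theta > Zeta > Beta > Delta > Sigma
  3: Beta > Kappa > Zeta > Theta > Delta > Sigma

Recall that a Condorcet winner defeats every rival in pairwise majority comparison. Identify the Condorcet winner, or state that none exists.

Head-to-head results (23 reviewers):
Zeta vs Theta: 7 to 16, Theta.
Zeta vs Delta: Zeta is ranked higher on 3+3+2+4+3 = 15 ballots, Delta on 8. Zeta wins 15–8.
Zeta vs Beta: Zeta is ranked higher on 3+1+4 = 8 ballots, Beta on 15. Beta wins 15–8.
Zeta vs Sigma: 3+4+3 = 10 for Zeta, 13 for Sigma — Sigma by 13–10.
Zeta vs Kappa: Zeta preferred on 3+2 = 5 ballots; Kappa wins 18–5.
Theta vs Delta: 3+3+2+4+3 = 15 for Theta, 8 for Delta — Theta by 15–8.
Theta vs Beta: Theta is ranked higher on 3+2+4+4 = 13 ballots, Beta on 10. Theta wins 13–10.
Theta vs Sigma: 15 to 8, Theta.
Theta vs Kappa: 5 to 18, Kappa.
Delta vs Beta: Delta is ranked higher on 3+4+1 = 8 ballots, Beta on 15. Beta wins 15–8.
Delta vs Sigma: Delta is ranked higher on 4+1+4+3 = 12 ballots, Sigma on 11. Delta wins 12–11.
Delta vs Kappa: Delta preferred on 2+4+1 = 7 ballots; Kappa wins 16–7.
Beta vs Sigma: Beta is ranked higher on 3+4+3 = 10 ballots, Sigma on 13. Sigma wins 13–10.
Beta vs Kappa: Beta preferred on 3+2+3 = 8 ballots; Kappa wins 15–8.
Sigma vs Kappa: 3+2 = 5 for Sigma, 18 for Kappa — Kappa by 18–5.
Kappa beats each of Zeta, Theta, Delta, Beta, Sigma — Kappa is the Condorcet winner.

Kappa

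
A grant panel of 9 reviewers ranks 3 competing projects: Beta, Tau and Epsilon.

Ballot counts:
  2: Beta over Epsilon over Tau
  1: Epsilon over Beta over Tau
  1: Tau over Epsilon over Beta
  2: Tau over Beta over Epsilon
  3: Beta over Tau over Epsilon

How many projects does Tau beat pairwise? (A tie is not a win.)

Tau against each rival (9 reviewers):
Tau vs Beta: Tau preferred on 1+2 = 3 ballots; Beta wins 6–3.
Tau–Epsilon: Tau 6–3.
Tau beats Epsilon; loses to Beta — 1 pairwise win.

1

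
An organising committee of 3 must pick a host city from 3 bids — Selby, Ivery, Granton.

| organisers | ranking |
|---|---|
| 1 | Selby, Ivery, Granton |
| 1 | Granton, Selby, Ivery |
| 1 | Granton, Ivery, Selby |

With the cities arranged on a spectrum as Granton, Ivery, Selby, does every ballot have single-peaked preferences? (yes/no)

Axis positions: Granton=1, Ivery=2, Selby=3.
Type 1 (peak Selby at position 3): ranking walks positions 3-2-1, expanding outward from the peak — single-peaked.
Type 2: ranking walks positions 1-3-2; Selby is ranked above Ivery even though Ivery lies between Selby and the peak Granton on the axis — preferences dip and rise again. Not single-peaked.
Type 3 (peak Granton at position 1): ranking walks positions 1-2-3, expanding outward from the peak — single-peaked.
Type 2 violates single-peakedness, so the profile is not single-peaked on this axis.

no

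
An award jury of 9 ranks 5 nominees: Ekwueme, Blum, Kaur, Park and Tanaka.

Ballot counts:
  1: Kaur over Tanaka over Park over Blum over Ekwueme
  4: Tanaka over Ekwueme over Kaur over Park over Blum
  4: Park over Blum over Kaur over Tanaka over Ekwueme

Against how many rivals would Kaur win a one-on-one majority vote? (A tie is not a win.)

Kaur against each rival (9 jurors):
Kaur vs Ekwueme: Kaur, 5–4.
Kaur vs Blum: Kaur preferred on 1+4 = 5 ballots; Kaur wins 5–4.
Kaur vs Park: Kaur preferred on 1+4 = 5 ballots; Kaur wins 5–4.
Kaur–Tanaka: Kaur 5–4.
Kaur beats Ekwueme, Blum, Park, Tanaka — 4 pairwise wins.

4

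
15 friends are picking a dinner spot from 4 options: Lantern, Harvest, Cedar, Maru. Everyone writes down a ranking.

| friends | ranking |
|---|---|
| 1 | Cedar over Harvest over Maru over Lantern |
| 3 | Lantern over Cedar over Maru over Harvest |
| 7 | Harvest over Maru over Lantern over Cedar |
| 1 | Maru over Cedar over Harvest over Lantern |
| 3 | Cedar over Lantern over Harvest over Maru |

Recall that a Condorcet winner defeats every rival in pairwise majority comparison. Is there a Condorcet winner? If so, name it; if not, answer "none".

Head-to-head results (15 friends):
Lantern vs Harvest: Lantern preferred on 3+3 = 6 ballots; Harvest wins 9–6.
Lantern vs Cedar: Lantern is ranked higher on 3+7 = 10 ballots, Cedar on 5. Lantern wins 10–5.
Lantern vs Maru: Lantern is ranked higher on 3+3 = 6 ballots, Maru on 9. Maru wins 9–6.
Harvest vs Cedar: Harvest preferred on 7 ballots; Cedar wins 8–7.
Harvest vs Maru: 11 to 4, Harvest.
Cedar vs Maru: 1+3+3 = 7 for Cedar, 8 for Maru — Maru by 8–7.
Every restaurant loses at least once (Lantern loses to Harvest; Harvest loses to Cedar; Cedar loses to Lantern; Maru loses to Harvest). The majority relation contains the cycle Lantern → Cedar → Harvest → Lantern, so there is no Condorcet winner.

none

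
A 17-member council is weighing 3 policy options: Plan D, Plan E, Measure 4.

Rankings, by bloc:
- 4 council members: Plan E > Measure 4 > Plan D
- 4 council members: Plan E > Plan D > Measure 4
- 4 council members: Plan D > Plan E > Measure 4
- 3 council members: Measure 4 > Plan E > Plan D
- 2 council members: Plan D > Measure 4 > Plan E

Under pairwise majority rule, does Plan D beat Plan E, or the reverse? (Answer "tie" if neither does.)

Ballots ranking Plan D above Plan E: 4 + 2 = 6.
Ballots ranking Plan E above Plan D: 17 − 6 = 11.
Plan E wins the head-to-head 11–6.

Plan E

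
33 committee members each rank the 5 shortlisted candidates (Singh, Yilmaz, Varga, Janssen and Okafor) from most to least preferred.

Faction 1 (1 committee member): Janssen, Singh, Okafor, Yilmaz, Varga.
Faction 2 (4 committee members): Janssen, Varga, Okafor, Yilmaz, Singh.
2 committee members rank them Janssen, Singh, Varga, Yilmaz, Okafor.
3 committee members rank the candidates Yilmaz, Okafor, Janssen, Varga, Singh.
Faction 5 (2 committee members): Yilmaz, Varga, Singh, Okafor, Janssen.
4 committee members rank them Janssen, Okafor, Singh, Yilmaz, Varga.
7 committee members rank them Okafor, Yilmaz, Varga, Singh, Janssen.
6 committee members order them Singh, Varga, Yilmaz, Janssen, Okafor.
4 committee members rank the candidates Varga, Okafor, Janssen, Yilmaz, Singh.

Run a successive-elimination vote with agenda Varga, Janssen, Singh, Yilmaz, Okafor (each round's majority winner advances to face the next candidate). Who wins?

Round 1: Varga vs Janssen — 19–14, Varga advances.
Round 2: Varga vs Singh — 20–13, Varga advances.
Round 3: Varga vs Yilmaz — 16–17, Yilmaz advances.
Round 4: Yilmaz vs Okafor — 13–20, Okafor advances.
The agenda winner is Okafor.

Okafor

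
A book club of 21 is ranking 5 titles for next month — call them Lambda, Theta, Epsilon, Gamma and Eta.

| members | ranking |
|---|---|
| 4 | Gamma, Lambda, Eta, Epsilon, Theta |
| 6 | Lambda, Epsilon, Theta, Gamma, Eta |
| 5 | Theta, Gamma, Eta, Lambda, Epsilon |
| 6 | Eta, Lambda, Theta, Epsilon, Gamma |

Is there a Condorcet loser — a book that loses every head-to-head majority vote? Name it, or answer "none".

Pairwise majorities:
Lambda vs Theta: 4+6+6 = 16 for Lambda, 5 for Theta — Lambda by 16–5.
Lambda vs Epsilon: Lambda, 21–0.
Lambda vs Gamma: Lambda preferred on 6+6 = 12 ballots; Lambda wins 12–9.
Lambda vs Eta: 4+6 = 10 for Lambda, 11 for Eta — Eta by 11–10.
Theta vs Epsilon: 5+6 = 11 for Theta, 10 for Epsilon — Theta by 11–10.
Theta vs Gamma: 17 to 4, Theta.
Theta vs Eta: Theta, 11–10.
Epsilon–Gamma: Epsilon 12–9.
Epsilon vs Eta: Eta, 15–6.
Gamma vs Eta: Gamma wins 15–6.
No book is winless: Lambda beats Theta; Theta beats Epsilon; Epsilon beats Gamma; Gamma beats Eta; Eta beats Lambda. There is no Condorcet loser.

none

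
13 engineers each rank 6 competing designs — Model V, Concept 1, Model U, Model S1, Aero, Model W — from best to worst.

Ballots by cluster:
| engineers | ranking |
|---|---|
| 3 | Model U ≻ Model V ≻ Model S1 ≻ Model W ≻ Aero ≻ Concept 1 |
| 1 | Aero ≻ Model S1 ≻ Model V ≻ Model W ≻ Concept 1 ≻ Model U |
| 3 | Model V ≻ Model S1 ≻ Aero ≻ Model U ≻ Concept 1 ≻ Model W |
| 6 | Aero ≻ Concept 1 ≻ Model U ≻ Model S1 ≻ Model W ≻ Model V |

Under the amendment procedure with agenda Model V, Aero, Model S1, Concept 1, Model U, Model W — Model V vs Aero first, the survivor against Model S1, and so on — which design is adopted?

Round 1: Model V vs Aero — 6–7, Aero advances.
Round 2: Aero vs Model S1 — 7–6, Aero advances.
Round 3: Aero vs Concept 1 — 13–0, Aero advances.
Round 4: Aero vs Model U — 10–3, Aero advances.
Round 5: Aero vs Model W — 10–3, Aero advances.
Aero survives the agenda.

Aero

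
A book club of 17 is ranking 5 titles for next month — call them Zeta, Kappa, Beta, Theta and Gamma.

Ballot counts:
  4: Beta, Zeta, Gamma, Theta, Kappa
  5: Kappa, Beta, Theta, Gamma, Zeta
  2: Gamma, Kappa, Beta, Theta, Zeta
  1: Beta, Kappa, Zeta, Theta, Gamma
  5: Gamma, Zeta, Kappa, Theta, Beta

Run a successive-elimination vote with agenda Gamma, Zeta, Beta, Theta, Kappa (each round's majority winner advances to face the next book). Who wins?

Round 1: Gamma vs Zeta — 12–5, Gamma advances.
Round 2: Gamma vs Beta — 7–10, Beta advances.
Round 3: Beta vs Theta — 12–5, Beta advances.
Round 4: Beta vs Kappa — 5–12, Kappa advances.
Kappa survives the agenda.

Kappa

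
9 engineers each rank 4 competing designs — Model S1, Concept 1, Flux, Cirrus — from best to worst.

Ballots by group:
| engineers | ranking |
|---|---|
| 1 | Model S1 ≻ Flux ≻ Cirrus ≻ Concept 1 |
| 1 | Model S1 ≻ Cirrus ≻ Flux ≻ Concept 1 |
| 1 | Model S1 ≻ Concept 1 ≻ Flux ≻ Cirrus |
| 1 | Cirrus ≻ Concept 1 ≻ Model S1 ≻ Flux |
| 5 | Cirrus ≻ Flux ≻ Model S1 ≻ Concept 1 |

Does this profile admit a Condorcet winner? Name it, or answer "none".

Check each pair by majority over 9 ballots:
Model S1 vs Concept 1: Model S1 wins 8–1.
Model S1–Flux: Flux 5–4.
Model S1–Cirrus: Cirrus 6–3.
Concept 1 vs Flux: Flux wins 7–2.
Concept 1–Cirrus: Cirrus 8–1.
Flux vs Cirrus: Cirrus wins 7–2.
Cirrus wins every pairwise contest, so Cirrus is the Condorcet winner.

Cirrus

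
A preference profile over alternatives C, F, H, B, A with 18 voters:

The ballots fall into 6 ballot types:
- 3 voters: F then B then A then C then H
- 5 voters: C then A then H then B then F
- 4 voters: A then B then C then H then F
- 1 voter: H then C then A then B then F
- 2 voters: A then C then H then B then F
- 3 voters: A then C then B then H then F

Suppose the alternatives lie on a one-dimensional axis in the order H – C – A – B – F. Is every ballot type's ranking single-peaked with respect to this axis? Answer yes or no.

yes

Axis positions: H=1, C=2, A=3, B=4, F=5.
Ballot type 1 (peak F at position 5): ranking walks positions 5-4-3-2-1, expanding outward from the peak — single-peaked.
Ballot type 2 (peak C at position 2): ranking walks positions 2-3-1-4-5, expanding outward from the peak — single-peaked.
Ballot type 3 (peak A at position 3): ranking walks positions 3-4-2-1-5, expanding outward from the peak — single-peaked.
Ballot type 4 (peak H at position 1): ranking walks positions 1-2-3-4-5, expanding outward from the peak — single-peaked.
Ballot type 5 (peak A at position 3): ranking walks positions 3-2-1-4-5, expanding outward from the peak — single-peaked.
Ballot type 6 (peak A at position 3): ranking walks positions 3-2-4-1-5, expanding outward from the peak — single-peaked.
Every ranking is single-peaked on this axis.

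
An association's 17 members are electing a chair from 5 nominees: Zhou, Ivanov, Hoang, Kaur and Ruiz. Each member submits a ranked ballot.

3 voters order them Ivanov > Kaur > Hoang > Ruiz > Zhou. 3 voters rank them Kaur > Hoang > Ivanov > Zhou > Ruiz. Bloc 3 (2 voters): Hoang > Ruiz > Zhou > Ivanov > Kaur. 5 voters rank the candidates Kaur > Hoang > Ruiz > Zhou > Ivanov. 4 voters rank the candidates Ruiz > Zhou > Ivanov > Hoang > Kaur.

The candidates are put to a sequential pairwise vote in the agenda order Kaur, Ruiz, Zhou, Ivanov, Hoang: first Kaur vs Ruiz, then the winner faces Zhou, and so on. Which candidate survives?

Round 1: Kaur vs Ruiz — 11–6, Kaur advances.
Round 2: Kaur vs Zhou — 11–6, Kaur advances.
Round 3: Kaur vs Ivanov — 8–9, Ivanov advances.
Round 4: Ivanov vs Hoang — 7–10, Hoang advances.
Hoang survives the agenda.

Hoang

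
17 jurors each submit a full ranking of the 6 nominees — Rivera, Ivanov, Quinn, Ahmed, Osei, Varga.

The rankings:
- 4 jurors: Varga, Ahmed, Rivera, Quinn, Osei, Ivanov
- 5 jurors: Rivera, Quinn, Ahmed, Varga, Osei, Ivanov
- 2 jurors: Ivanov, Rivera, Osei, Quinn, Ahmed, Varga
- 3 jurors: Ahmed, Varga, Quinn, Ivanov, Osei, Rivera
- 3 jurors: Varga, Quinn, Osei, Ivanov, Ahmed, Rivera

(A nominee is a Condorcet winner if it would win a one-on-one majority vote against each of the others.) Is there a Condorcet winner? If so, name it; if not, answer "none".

none

Head-to-head results (17 jurors):
Rivera vs Ivanov: 9 to 8, Rivera.
Rivera vs Quinn: Rivera is ranked higher on 4+5+2 = 11 ballots, Quinn on 6. Rivera wins 11–6.
Rivera vs Ahmed: 5+2 = 7 for Rivera, 10 for Ahmed — Ahmed by 10–7.
Rivera vs Osei: Rivera is ranked higher on 4+5+2 = 11 ballots, Osei on 6. Rivera wins 11–6.
Rivera–Varga: Varga 10–7.
Ivanov vs Quinn: Quinn wins 15–2.
Ivanov vs Ahmed: 5 to 12, Ahmed.
Ivanov vs Osei: Osei, 12–5.
Ivanov vs Varga: Varga, 15–2.
Quinn–Ahmed: Quinn 10–7.
Quinn vs Osei: Quinn, 15–2.
Quinn vs Varga: Varga, 10–7.
Ahmed–Osei: Ahmed 12–5.
Ahmed vs Varga: Ahmed, 10–7.
Osei vs Varga: 2 to 15, Varga.
Each nominee drops at least one matchup (Rivera loses to Ahmed; Ivanov loses to Rivera; Quinn loses to Rivera; Ahmed loses to Quinn; Osei loses to Rivera; Varga loses to Ahmed); the cycle Rivera → Quinn → Ahmed → Rivera rules out a Condorcet winner.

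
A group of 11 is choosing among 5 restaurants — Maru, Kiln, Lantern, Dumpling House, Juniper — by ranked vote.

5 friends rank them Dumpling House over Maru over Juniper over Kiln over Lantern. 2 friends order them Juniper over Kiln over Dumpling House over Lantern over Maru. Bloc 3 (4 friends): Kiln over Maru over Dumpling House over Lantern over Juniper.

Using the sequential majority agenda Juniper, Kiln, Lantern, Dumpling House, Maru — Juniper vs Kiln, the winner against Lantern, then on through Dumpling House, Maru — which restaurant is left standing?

Round 1: Juniper vs Kiln — 7–4, Juniper advances.
Round 2: Juniper vs Lantern — 7–4, Juniper advances.
Round 3: Juniper vs Dumpling House — 2–9, Dumpling House advances.
Round 4: Dumpling House vs Maru — 7–4, Dumpling House advances.
Dumpling House survives the agenda.

Dumpling House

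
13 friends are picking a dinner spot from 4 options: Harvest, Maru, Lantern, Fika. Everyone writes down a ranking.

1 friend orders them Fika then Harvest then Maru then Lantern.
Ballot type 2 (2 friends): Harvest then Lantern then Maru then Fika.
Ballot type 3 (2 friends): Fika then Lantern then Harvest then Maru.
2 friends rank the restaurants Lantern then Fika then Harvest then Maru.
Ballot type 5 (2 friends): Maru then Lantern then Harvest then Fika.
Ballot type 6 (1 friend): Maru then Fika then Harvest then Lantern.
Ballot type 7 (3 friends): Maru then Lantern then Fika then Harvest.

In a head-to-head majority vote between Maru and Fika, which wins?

Maru

Ballots ranking Maru above Fika: 2 + 2 + 1 + 3 = 8.
Ballots ranking Fika above Maru: 13 − 8 = 5.
Maru wins the head-to-head 8–5.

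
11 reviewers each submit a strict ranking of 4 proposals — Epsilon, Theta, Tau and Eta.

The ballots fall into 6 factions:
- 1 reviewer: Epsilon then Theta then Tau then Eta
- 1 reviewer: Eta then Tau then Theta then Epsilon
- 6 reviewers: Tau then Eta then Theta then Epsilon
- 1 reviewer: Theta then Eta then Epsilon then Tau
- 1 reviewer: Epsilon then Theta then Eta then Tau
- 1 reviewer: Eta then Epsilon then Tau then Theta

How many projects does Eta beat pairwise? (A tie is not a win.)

2

Eta against each rival (11 reviewers):
Eta vs Epsilon: Eta wins 9–2.
Eta vs Theta: Eta wins 8–3.
Eta vs Tau: Tau, 7–4.
Eta beats Epsilon, Theta; loses to Tau — 2 pairwise wins.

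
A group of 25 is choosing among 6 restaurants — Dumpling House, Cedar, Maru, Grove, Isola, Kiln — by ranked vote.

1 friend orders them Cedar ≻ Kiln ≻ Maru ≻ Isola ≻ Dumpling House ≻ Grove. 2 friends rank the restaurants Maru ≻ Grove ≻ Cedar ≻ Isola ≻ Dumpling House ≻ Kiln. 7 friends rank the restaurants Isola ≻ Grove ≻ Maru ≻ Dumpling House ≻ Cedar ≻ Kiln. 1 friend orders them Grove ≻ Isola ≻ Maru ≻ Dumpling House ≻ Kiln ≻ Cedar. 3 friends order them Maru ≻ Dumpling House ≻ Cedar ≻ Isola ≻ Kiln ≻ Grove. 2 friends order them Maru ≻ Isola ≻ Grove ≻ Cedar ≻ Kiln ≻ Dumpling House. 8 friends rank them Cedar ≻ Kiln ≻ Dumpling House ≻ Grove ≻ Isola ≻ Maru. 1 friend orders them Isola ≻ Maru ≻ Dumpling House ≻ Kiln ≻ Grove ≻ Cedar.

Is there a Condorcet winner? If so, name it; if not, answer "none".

none

Check each pair by majority over 25 ballots:
Dumpling House vs Cedar: Dumpling House is ranked higher on 7+1+3+1 = 12 ballots, Cedar on 13. Cedar wins 13–12.
Dumpling House vs Maru: 8 for Dumpling House, 17 for Maru — Maru by 17–8.
Dumpling House vs Grove: 1+3+8+1 = 13 for Dumpling House, 12 for Grove — Dumpling House by 13–12.
Dumpling House vs Isola: Dumpling House is ranked higher on 3+8 = 11 ballots, Isola on 14. Isola wins 14–11.
Dumpling House vs Kiln: Dumpling House is ranked higher on 2+7+1+3+1 = 14 ballots, Kiln on 11. Dumpling House wins 14–11.
Cedar vs Maru: 9 to 16, Maru.
Cedar vs Grove: Cedar preferred on 1+3+8 = 12 ballots; Grove wins 13–12.
Cedar vs Isola: 1+2+3+8 = 14 for Cedar, 11 for Isola — Cedar by 14–11.
Cedar vs Kiln: Cedar is ranked higher on 1+2+7+3+2+8 = 23 ballots, Kiln on 2. Cedar wins 23–2.
Maru vs Grove: 1+2+3+2+1 = 9 for Maru, 16 for Grove — Grove by 16–9.
Maru vs Isola: 1+2+3+2 = 8 for Maru, 17 for Isola — Isola by 17–8.
Maru vs Kiln: 2+7+1+3+2+1 = 16 for Maru, 9 for Kiln — Maru by 16–9.
Grove vs Isola: Grove is ranked higher on 2+1+8 = 11 ballots, Isola on 14. Isola wins 14–11.
Grove vs Kiln: 12 to 13, Kiln.
Isola vs Kiln: 2+7+1+3+2+1 = 16 for Isola, 9 for Kiln — Isola by 16–9.
Every restaurant loses at least once (Dumpling House loses to Cedar; Cedar loses to Maru; Maru loses to Grove; Grove loses to Dumpling House; Isola loses to Cedar; Kiln loses to Dumpling House). The majority relation contains the cycle Dumpling House beats Grove beats Cedar beats Dumpling House, so there is no Condorcet winner.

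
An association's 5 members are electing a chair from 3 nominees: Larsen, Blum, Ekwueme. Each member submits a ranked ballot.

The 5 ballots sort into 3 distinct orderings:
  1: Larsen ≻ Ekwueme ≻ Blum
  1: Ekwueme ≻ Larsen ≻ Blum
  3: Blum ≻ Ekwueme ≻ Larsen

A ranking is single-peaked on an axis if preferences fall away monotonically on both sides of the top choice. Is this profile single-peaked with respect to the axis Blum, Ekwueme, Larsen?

Axis positions: Blum=1, Ekwueme=2, Larsen=3.
Bloc 1 (peak Larsen at position 3): ranking walks positions 3-2-1, expanding outward from the peak — single-peaked.
Bloc 2 (peak Ekwueme at position 2): ranking walks positions 2-3-1, expanding outward from the peak — single-peaked.
Bloc 3 (peak Blum at position 1): ranking walks positions 1-2-3, expanding outward from the peak — single-peaked.
Every ranking is single-peaked on this axis.

yes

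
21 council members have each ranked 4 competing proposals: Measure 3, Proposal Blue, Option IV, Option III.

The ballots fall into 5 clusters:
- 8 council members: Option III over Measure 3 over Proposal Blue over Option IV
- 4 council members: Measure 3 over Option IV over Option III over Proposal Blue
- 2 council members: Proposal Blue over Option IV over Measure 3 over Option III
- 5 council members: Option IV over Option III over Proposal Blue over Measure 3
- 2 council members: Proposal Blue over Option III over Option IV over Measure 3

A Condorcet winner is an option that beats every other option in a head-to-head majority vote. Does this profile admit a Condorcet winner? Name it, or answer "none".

none

Head-to-head results (21 council members):
Measure 3 vs Proposal Blue: Measure 3 preferred on 8+4 = 12 ballots; Measure 3 wins 12–9.
Measure 3 vs Option IV: Measure 3 is ranked higher on 8+4 = 12 ballots, Option IV on 9. Measure 3 wins 12–9.
Measure 3 vs Option III: Measure 3 preferred on 4+2 = 6 ballots; Option III wins 15–6.
Proposal Blue vs Option IV: Proposal Blue preferred on 8+2+2 = 12 ballots; Proposal Blue wins 12–9.
Proposal Blue vs Option III: Proposal Blue preferred on 2+2 = 4 ballots; Option III wins 17–4.
Option IV vs Option III: 11 to 10, Option IV.
Each option drops at least one matchup (Measure 3 loses to Option III; Proposal Blue loses to Measure 3; Option IV loses to Measure 3; Option III loses to Option IV); the cycle Measure 3 → Option IV → Option III → Measure 3 rules out a Condorcet winner.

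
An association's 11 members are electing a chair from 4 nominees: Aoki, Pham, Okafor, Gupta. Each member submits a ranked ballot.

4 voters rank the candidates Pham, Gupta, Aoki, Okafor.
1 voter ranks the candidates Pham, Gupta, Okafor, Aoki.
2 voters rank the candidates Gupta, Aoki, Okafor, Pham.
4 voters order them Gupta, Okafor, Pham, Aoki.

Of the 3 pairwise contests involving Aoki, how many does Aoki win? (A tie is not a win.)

1

Aoki against each rival (11 voters):
Aoki vs Pham: Pham, 9–2.
Aoki vs Okafor: Aoki preferred on 4+2 = 6 ballots; Aoki wins 6–5.
Aoki vs Gupta: Gupta wins 11–0.
Aoki beats Okafor; loses to Pham, Gupta — 1 pairwise win.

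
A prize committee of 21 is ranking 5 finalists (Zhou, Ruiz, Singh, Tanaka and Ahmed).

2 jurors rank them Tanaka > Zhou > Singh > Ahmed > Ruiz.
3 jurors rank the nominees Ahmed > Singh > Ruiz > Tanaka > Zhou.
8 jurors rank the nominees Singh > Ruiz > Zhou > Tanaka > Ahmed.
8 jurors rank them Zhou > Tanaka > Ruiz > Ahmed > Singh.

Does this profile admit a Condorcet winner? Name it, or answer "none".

none

Pairwise majorities:
Zhou vs Ruiz: Zhou preferred on 2+8 = 10 ballots; Ruiz wins 11–10.
Zhou vs Singh: Zhou is ranked higher on 2+8 = 10 ballots, Singh on 11. Singh wins 11–10.
Zhou vs Tanaka: 16 to 5, Zhou.
Zhou vs Ahmed: 18 to 3, Zhou.
Ruiz vs Singh: 8 to 13, Singh.
Ruiz vs Tanaka: Ruiz is ranked higher on 3+8 = 11 ballots, Tanaka on 10. Ruiz wins 11–10.
Ruiz vs Ahmed: 16 to 5, Ruiz.
Singh vs Tanaka: 11 to 10, Singh.
Singh vs Ahmed: 2+8 = 10 for Singh, 11 for Ahmed — Ahmed by 11–10.
Tanaka vs Ahmed: 2+8+8 = 18 for Tanaka, 3 for Ahmed — Tanaka by 18–3.
Every nominee loses at least once (Zhou loses to Ruiz; Ruiz loses to Singh; Singh loses to Ahmed; Tanaka loses to Zhou; Ahmed loses to Zhou). The majority relation contains the cycle Zhou → Ahmed → Singh → Zhou, so there is no Condorcet winner.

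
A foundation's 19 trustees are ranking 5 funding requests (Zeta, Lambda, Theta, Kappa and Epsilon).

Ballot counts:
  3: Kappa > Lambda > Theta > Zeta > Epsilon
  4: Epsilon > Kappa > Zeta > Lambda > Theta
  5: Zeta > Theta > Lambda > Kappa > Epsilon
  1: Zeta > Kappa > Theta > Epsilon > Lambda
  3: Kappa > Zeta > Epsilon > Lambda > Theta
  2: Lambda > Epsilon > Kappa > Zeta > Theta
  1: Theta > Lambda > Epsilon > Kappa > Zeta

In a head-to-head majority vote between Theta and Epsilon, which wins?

Ballots ranking Theta above Epsilon: 3 + 5 + 1 + 1 = 10.
Ballots ranking Epsilon above Theta: 19 − 10 = 9.
Theta wins the head-to-head 10–9.

Theta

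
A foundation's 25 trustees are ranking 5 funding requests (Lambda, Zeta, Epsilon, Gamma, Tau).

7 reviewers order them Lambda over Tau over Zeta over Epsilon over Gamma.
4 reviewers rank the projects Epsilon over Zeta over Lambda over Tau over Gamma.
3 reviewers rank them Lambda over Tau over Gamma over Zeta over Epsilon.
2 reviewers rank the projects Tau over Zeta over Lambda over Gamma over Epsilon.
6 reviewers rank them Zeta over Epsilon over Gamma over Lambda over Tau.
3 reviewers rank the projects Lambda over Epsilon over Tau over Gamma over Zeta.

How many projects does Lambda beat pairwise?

Lambda against each rival (25 reviewers):
Lambda vs Zeta: Lambda wins 13–12.
Lambda–Epsilon: Lambda 15–10.
Lambda vs Gamma: 7+4+3+2+3 = 19 for Lambda, 6 for Gamma — Lambda by 19–6.
Lambda–Tau: Lambda 23–2.
Lambda beats Zeta, Epsilon, Gamma, Tau — 4 pairwise wins.

4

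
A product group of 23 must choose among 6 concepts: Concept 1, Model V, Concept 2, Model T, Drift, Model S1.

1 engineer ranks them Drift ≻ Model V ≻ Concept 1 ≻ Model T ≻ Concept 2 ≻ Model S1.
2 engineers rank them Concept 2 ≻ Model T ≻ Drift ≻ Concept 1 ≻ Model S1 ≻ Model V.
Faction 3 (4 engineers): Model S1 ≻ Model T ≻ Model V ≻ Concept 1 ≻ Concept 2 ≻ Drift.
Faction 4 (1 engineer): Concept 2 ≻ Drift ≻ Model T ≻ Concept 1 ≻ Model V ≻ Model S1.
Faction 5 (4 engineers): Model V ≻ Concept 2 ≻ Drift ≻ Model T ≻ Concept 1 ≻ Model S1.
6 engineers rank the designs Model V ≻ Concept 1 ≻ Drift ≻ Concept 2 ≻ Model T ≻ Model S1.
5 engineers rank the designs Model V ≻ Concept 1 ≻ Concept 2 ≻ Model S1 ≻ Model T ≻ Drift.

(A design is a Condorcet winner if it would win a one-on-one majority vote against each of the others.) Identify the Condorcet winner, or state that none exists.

Pairwise majorities:
Concept 1 vs Model V: Model V wins 20–3.
Concept 1–Concept 2: Concept 1 16–7.
Concept 1 vs Model T: Concept 1, 12–11.
Concept 1 vs Drift: Concept 1 wins 15–8.
Concept 1–Model S1: Concept 1 19–4.
Model V vs Concept 2: Model V wins 20–3.
Model V–Model T: Model V 16–7.
Model V–Drift: Model V 19–4.
Model V vs Model S1: Model V wins 17–6.
Concept 2–Model T: Concept 2 18–5.
Concept 2 vs Drift: Concept 2, 16–7.
Concept 2–Model S1: Concept 2 19–4.
Model T vs Drift: Drift wins 12–11.
Model T vs Model S1: Model T, 14–9.
Drift–Model S1: Drift 14–9.
Model V defeats every rival head-to-head and is the Condorcet winner.

Model V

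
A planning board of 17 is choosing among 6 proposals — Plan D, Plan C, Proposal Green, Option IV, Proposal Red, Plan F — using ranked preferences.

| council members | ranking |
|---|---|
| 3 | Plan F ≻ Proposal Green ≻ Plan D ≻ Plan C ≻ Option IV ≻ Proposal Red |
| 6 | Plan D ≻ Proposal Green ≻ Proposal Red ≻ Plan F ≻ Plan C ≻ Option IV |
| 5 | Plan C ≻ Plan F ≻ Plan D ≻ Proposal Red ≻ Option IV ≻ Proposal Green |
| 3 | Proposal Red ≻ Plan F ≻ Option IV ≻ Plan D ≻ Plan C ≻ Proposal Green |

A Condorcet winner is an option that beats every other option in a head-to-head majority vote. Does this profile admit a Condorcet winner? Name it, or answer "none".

Head-to-head results (17 council members):
Plan D vs Plan C: 3+6+3 = 12 for Plan D, 5 for Plan C — Plan D by 12–5.
Plan D vs Proposal Green: Plan D, 14–3.
Plan D vs Option IV: Plan D wins 14–3.
Plan D vs Proposal Red: Plan D wins 14–3.
Plan D–Plan F: Plan F 11–6.
Plan C vs Proposal Green: Plan C is ranked higher on 5+3 = 8 ballots, Proposal Green on 9. Proposal Green wins 9–8.
Plan C–Option IV: Plan C 14–3.
Plan C vs Proposal Red: Proposal Red wins 9–8.
Plan C vs Plan F: Plan F wins 12–5.
Proposal Green vs Option IV: 3+6 = 9 for Proposal Green, 8 for Option IV — Proposal Green by 9–8.
Proposal Green vs Proposal Red: 9 to 8, Proposal Green.
Proposal Green vs Plan F: Plan F, 11–6.
Option IV vs Proposal Red: Option IV is ranked higher on 3 ballots, Proposal Red on 14. Proposal Red wins 14–3.
Option IV vs Plan F: Plan F wins 17–0.
Proposal Red vs Plan F: Proposal Red preferred on 6+3 = 9 ballots; Proposal Red wins 9–8.
Each option drops at least one matchup (Plan D loses to Plan F; Plan C loses to Plan D; Proposal Green loses to Plan D; Option IV loses to Plan D; Proposal Red loses to Plan D; Plan F loses to Proposal Red); the cycle Plan D → Proposal Red → Plan F → Plan D rules out a Condorcet winner.

none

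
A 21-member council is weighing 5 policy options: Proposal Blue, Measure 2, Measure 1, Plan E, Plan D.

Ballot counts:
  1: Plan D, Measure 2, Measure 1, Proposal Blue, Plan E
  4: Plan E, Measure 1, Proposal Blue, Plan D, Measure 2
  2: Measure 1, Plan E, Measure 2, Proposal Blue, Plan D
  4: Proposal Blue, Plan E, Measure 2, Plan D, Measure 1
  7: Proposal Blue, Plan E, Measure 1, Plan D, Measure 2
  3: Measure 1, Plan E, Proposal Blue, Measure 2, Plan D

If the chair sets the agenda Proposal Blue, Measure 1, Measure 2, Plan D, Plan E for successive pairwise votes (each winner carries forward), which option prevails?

Proposal Blue

Round 1: Proposal Blue vs Measure 1 — 11–10, Proposal Blue advances.
Round 2: Proposal Blue vs Measure 2 — 18–3, Proposal Blue advances.
Round 3: Proposal Blue vs Plan D — 20–1, Proposal Blue advances.
Round 4: Proposal Blue vs Plan E — 12–9, Proposal Blue advances.
The agenda winner is Proposal Blue.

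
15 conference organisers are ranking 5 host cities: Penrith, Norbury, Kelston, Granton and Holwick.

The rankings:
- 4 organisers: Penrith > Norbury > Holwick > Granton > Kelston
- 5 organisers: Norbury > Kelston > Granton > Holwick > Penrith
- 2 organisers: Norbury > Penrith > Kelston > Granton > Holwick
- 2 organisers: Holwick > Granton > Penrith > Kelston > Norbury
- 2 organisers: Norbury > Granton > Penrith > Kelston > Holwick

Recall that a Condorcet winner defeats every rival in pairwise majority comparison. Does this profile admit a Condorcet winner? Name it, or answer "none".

Check each pair by majority over 15 ballots:
Penrith vs Norbury: Norbury, 9–6.
Penrith vs Kelston: Penrith, 10–5.
Penrith–Granton: Granton 9–6.
Penrith vs Holwick: Penrith, 8–7.
Norbury vs Kelston: Norbury wins 13–2.
Norbury–Granton: Norbury 13–2.
Norbury vs Holwick: Norbury, 13–2.
Kelston vs Granton: Granton wins 8–7.
Kelston vs Holwick: Kelston wins 9–6.
Granton–Holwick: Granton 9–6.
Norbury defeats every rival head-to-head and is the Condorcet winner.

Norbury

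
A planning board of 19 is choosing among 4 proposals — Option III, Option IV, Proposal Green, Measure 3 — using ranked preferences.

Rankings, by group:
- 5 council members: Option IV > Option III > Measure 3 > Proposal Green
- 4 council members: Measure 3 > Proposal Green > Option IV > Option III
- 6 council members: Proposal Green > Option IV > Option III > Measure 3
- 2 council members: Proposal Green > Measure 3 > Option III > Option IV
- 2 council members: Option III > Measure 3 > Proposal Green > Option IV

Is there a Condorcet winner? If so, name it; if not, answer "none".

none

Pairwise majorities:
Option III vs Option IV: Option III is ranked higher on 2+2 = 4 ballots, Option IV on 15. Option IV wins 15–4.
Option III vs Proposal Green: Option III preferred on 5+2 = 7 ballots; Proposal Green wins 12–7.
Option III vs Measure 3: 13 to 6, Option III.
Option IV vs Proposal Green: Option IV is ranked higher on 5 ballots, Proposal Green on 14. Proposal Green wins 14–5.
Option IV vs Measure 3: 5+6 = 11 for Option IV, 8 for Measure 3 — Option IV by 11–8.
Proposal Green vs Measure 3: Proposal Green is ranked higher on 6+2 = 8 ballots, Measure 3 on 11. Measure 3 wins 11–8.
No option is unbeaten: Option III loses to Option IV; Option IV loses to Proposal Green; Proposal Green loses to Measure 3; Measure 3 loses to Option III. In particular Option III > Measure 3 > Proposal Green > Option III is a majority cycle — no Condorcet winner exists.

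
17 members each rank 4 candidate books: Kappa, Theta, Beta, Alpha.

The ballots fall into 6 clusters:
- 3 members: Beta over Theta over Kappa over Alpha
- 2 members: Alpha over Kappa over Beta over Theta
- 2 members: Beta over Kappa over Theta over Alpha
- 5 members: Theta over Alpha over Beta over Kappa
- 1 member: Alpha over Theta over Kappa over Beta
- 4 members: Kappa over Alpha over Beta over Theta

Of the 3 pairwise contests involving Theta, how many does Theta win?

Theta against each rival (17 members):
Theta vs Kappa: 9 to 8, Theta.
Theta vs Beta: Theta preferred on 5+1 = 6 ballots; Beta wins 11–6.
Theta vs Alpha: 3+2+5 = 10 for Theta, 7 for Alpha — Theta by 10–7.
Theta beats Kappa, Alpha; loses to Beta — 2 pairwise wins.

2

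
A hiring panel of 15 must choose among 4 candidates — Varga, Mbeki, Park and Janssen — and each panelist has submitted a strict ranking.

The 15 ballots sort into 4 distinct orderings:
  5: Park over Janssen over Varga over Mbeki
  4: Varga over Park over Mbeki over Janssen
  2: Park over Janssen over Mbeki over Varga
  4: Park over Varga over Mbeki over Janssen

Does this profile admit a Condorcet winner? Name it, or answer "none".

Park

Check each pair by majority over 15 ballots:
Varga vs Mbeki: Varga wins 13–2.
Varga vs Park: Park, 11–4.
Varga vs Janssen: Varga wins 8–7.
Mbeki vs Park: Park, 15–0.
Mbeki vs Janssen: Mbeki wins 8–7.
Park vs Janssen: Park, 15–0.
Park beats each of Varga, Mbeki, Janssen — Park is the Condorcet winner.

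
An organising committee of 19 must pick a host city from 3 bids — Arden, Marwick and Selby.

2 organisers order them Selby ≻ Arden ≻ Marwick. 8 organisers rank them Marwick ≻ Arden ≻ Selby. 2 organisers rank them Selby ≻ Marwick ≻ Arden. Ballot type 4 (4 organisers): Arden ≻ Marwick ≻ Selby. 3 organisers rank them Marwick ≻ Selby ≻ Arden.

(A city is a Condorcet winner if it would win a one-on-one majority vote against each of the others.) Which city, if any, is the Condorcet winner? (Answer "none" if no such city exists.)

Marwick

Head-to-head results (19 organisers):
Arden vs Marwick: Marwick, 13–6.
Arden vs Selby: 12 to 7, Arden.
Marwick vs Selby: Marwick, 15–4.
Marwick defeats every rival head-to-head and is the Condorcet winner.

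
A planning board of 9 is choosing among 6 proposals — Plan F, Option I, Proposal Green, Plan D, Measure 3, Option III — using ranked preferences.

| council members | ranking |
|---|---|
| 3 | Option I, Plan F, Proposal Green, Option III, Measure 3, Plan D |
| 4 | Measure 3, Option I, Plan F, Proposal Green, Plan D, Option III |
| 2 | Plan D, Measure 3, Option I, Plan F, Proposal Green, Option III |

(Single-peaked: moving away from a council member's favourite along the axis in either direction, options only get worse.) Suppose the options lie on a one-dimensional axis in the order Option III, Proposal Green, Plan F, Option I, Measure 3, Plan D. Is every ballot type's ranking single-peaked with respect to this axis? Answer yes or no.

Axis positions: Option III=1, Proposal Green=2, Plan F=3, Option I=4, Measure 3=5, Plan D=6.
Ballot type 1 (peak Option I at position 4): ranking walks positions 4-3-2-1-5-6, expanding outward from the peak — single-peaked.
Ballot type 2 (peak Measure 3 at position 5): ranking walks positions 5-4-3-2-6-1, expanding outward from the peak — single-peaked.
Ballot type 3 (peak Plan D at position 6): ranking walks positions 6-5-4-3-2-1, expanding outward from the peak — single-peaked.
Every ranking is single-peaked on this axis.

yes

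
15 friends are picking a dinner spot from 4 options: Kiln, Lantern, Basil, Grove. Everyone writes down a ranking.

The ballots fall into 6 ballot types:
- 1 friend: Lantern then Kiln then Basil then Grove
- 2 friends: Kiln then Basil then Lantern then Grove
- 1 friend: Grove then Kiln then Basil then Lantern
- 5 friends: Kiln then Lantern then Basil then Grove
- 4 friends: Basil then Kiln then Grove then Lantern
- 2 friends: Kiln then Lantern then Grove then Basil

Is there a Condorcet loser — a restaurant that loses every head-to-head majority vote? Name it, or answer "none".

Head-to-head results (15 friends):
Kiln vs Lantern: Kiln is ranked higher on 2+1+5+4+2 = 14 ballots, Lantern on 1. Kiln wins 14–1.
Kiln vs Basil: 1+2+1+5+2 = 11 for Kiln, 4 for Basil — Kiln by 11–4.
Kiln vs Grove: 1+2+5+4+2 = 14 for Kiln, 1 for Grove — Kiln by 14–1.
Lantern vs Basil: Lantern preferred on 1+5+2 = 8 ballots; Lantern wins 8–7.
Lantern vs Grove: 10 to 5, Lantern.
Basil vs Grove: 12 to 3, Basil.
Grove loses to every other restaurant — it is the Condorcet loser.

Grove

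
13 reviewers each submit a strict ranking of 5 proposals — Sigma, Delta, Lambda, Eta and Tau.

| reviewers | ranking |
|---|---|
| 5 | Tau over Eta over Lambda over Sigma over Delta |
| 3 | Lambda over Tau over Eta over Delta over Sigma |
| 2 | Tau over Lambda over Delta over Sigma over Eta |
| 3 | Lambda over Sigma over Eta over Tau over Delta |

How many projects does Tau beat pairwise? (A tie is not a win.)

4

Tau against each rival (13 reviewers):
Tau vs Sigma: Tau is ranked higher on 5+3+2 = 10 ballots, Sigma on 3. Tau wins 10–3.
Tau vs Delta: Tau wins 13–0.
Tau vs Lambda: 5+2 = 7 for Tau, 6 for Lambda — Tau by 7–6.
Tau vs Eta: Tau wins 10–3.
Tau beats Sigma, Delta, Lambda, Eta — 4 pairwise wins.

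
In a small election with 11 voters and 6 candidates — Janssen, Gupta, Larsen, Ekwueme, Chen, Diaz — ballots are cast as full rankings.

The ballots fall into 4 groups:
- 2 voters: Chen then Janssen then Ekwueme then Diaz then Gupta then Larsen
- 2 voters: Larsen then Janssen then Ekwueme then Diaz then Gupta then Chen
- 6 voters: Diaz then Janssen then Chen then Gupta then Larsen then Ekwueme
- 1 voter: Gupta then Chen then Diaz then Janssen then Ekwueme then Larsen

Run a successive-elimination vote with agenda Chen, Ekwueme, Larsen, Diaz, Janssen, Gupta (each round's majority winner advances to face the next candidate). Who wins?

Diaz

Round 1: Chen vs Ekwueme — 9–2, Chen advances.
Round 2: Chen vs Larsen — 9–2, Chen advances.
Round 3: Chen vs Diaz — 3–8, Diaz advances.
Round 4: Diaz vs Janssen — 7–4, Diaz advances.
Round 5: Diaz vs Gupta — 10–1, Diaz advances.
Diaz survives the agenda.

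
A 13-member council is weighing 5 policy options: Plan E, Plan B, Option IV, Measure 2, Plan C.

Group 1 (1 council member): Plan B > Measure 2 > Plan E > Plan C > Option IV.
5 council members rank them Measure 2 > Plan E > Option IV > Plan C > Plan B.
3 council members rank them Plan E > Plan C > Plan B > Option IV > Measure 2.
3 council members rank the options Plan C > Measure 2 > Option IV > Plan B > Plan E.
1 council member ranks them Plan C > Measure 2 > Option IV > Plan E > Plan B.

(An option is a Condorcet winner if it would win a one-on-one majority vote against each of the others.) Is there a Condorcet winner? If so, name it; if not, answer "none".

none

Head-to-head results (13 council members):
Plan E vs Plan B: 5+3+1 = 9 for Plan E, 4 for Plan B — Plan E by 9–4.
Plan E vs Option IV: Plan E wins 9–4.
Plan E vs Measure 2: 3 for Plan E, 10 for Measure 2 — Measure 2 by 10–3.
Plan E vs Plan C: 1+5+3 = 9 for Plan E, 4 for Plan C — Plan E by 9–4.
Plan B–Option IV: Option IV 9–4.
Plan B vs Measure 2: 1+3 = 4 for Plan B, 9 for Measure 2 — Measure 2 by 9–4.
Plan B vs Plan C: 1 for Plan B, 12 for Plan C — Plan C by 12–1.
Option IV–Measure 2: Measure 2 10–3.
Option IV–Plan C: Plan C 8–5.
Measure 2–Plan C: Plan C 7–6.
Every option loses at least once (Plan E loses to Measure 2; Plan B loses to Plan E; Option IV loses to Plan E; Measure 2 loses to Plan C; Plan C loses to Plan E). The majority relation contains the cycle Plan E > Plan C > Measure 2 > Plan E, so there is no Condorcet winner.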